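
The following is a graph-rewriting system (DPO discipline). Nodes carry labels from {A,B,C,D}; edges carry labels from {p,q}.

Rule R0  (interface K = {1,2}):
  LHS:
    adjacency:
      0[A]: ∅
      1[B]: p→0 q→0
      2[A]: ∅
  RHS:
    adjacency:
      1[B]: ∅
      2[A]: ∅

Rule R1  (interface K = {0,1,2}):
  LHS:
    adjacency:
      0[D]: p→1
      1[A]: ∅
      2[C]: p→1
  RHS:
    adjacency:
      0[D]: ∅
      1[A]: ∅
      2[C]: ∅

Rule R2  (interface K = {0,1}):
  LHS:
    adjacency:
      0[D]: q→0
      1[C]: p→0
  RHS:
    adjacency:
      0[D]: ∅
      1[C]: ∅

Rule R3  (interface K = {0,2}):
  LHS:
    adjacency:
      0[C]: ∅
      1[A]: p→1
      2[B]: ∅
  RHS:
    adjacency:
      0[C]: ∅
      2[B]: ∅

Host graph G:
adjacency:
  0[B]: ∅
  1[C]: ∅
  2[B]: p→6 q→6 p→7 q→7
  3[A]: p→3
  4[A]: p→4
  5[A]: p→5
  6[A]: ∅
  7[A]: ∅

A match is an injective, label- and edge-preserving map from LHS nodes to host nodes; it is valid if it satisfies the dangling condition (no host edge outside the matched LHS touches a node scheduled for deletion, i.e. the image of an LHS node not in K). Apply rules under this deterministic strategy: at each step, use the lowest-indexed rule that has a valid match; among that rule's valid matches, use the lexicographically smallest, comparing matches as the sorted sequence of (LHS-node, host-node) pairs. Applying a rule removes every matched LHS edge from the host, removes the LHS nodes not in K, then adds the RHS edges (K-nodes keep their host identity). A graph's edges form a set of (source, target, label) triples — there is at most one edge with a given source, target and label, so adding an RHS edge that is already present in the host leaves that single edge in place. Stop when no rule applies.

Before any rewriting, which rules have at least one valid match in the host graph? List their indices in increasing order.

Answer: [R0,R3]

Derivation:
R0: 8 valid matches — {0↦6, 1↦2, 2↦3}, {0↦6, 1↦2, 2↦4}, {0↦6, 1↦2, 2↦5} (+5 more)
R1: no valid match — LHS pattern not found
R2: no valid match — LHS pattern not found
R3: 6 valid matches — {0↦1, 1↦3, 2↦0}, {0↦1, 1↦3, 2↦2}, {0↦1, 1↦4, 2↦0} (+3 more)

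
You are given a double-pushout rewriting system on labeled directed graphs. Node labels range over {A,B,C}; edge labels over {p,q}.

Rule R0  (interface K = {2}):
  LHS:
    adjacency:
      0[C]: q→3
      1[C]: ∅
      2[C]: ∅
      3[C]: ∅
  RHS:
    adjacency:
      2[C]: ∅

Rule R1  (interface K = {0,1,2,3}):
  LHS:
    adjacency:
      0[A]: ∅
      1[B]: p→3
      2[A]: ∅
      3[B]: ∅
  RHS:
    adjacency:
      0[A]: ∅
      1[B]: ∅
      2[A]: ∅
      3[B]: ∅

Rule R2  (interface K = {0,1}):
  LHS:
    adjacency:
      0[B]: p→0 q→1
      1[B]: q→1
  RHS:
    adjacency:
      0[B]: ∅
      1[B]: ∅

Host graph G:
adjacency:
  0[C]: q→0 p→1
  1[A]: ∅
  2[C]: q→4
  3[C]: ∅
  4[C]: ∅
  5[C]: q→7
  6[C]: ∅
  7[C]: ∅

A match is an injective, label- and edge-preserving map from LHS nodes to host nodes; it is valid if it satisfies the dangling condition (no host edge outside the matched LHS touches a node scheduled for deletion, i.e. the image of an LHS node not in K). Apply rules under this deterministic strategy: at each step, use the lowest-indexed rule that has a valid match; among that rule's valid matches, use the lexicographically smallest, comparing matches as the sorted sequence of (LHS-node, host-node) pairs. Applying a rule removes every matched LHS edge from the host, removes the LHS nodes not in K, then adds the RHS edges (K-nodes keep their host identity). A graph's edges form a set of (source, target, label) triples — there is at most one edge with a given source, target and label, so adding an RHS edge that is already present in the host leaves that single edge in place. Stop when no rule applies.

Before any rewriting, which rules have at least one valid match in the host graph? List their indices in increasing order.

Answer: [R0]

Derivation:
R0: 16 valid matches — {0↦2, 1↦3, 2↦0, 3↦4}, {0↦2, 1↦3, 2↦5, 3↦4}, {0↦2, 1↦3, 2↦6, 3↦4} (+13 more)
R1: no valid match — LHS pattern not found
R2: no valid match — LHS pattern not found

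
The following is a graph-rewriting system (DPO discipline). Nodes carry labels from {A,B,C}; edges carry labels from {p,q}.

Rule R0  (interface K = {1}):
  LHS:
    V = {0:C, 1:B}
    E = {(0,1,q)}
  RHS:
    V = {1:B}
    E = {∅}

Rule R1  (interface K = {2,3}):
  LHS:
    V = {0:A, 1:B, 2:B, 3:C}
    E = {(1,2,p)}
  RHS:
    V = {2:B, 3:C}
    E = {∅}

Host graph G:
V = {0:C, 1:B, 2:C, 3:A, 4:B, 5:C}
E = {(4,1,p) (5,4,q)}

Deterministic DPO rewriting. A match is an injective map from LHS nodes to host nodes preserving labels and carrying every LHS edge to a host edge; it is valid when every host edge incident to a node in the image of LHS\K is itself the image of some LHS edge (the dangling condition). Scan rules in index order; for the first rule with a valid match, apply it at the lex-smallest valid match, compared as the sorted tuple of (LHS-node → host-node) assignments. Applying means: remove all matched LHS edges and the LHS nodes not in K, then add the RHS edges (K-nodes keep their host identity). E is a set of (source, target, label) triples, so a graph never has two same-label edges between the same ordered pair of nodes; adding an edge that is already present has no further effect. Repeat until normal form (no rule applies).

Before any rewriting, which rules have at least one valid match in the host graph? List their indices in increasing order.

R0: 1 valid match — {0↦5, 1↦4}
R1: no valid match — 3 raw matches, all fail dangling condition

Answer: [R0]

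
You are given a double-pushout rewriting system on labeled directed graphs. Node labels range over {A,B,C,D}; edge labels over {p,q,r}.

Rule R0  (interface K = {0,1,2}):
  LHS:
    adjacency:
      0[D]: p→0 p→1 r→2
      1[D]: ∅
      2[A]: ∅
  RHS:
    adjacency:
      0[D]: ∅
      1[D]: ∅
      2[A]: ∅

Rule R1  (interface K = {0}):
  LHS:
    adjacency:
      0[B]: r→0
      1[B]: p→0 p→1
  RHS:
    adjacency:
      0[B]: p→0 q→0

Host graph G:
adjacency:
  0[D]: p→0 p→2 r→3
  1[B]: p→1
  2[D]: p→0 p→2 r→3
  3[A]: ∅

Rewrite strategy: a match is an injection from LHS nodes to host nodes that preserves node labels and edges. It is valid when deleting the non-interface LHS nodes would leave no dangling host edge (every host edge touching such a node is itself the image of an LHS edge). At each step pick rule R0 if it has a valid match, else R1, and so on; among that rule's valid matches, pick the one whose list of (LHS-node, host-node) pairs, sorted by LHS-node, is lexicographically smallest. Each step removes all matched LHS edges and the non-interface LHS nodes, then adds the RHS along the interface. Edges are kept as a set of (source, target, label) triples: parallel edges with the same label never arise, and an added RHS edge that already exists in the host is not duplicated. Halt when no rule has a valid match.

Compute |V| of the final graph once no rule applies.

Answer: 4

Rewrite trace:
start.  V:4 E:7  edges: 0-p->0 0-p->2 0-r->3 1-p->1 2-p->0 2-p->2 2-r->3
1. fire R0 via {0↦0, 1↦2, 2↦3}  →  V:4 E:4  edges: 1-p->1 2-p->0 2-p->2 2-r->3
2. fire R0 via {0↦2, 1↦0, 2↦3}  →  V:4 E:1  edges: 1-p->1
halt: no rule applies after step 2
NF nodes: {0:D, 1:B, 2:D, 3:A}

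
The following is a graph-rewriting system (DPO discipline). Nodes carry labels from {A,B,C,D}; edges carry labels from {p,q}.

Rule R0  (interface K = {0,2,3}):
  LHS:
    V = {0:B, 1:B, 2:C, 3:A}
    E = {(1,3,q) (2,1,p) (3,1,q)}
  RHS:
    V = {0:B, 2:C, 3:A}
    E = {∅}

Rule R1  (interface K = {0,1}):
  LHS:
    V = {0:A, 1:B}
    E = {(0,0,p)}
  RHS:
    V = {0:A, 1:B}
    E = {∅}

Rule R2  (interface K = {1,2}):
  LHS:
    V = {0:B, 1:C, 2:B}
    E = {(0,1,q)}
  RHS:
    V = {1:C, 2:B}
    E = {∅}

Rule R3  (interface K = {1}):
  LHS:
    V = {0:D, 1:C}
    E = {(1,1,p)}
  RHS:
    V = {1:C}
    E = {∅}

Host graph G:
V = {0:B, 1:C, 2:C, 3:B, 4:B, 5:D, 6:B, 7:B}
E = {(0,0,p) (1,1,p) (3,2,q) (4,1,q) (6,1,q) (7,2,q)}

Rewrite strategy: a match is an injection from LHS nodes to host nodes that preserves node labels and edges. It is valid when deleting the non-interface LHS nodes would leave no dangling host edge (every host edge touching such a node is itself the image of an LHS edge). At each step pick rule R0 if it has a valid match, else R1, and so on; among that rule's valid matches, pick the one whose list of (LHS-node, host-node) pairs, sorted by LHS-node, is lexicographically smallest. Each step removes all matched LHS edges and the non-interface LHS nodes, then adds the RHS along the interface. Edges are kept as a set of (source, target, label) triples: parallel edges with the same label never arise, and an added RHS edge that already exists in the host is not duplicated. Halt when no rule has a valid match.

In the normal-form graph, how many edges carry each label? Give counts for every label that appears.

Answer: p:1

Rewrite trace:
start.  V:8 E:6  edges: 0-p->0 1-p->1 3-q->2 4-q->1 6-q->1 7-q->2
1. fire R2 via {0↦3, 1↦2, 2↦0}  →  V:7 E:5  edges: 0-p->0 1-p->1 4-q->1 6-q->1 7-q->2
2. fire R2 via {0↦4, 1↦1, 2↦0}  →  V:6 E:4  edges: 0-p->0 1-p->1 6-q->1 7-q->2
3. fire R2 via {0↦6, 1↦1, 2↦0}  →  V:5 E:3  edges: 0-p->0 1-p->1 7-q->2
4. fire R2 via {0↦7, 1↦2, 2↦0}  →  V:4 E:2  edges: 0-p->0 1-p->1
5. fire R3 via {0↦5, 1↦1}  →  V:3 E:1  edges: 0-p->0
normal form: no rule applies after step 5
NF edges: [(0, 0, 'p')]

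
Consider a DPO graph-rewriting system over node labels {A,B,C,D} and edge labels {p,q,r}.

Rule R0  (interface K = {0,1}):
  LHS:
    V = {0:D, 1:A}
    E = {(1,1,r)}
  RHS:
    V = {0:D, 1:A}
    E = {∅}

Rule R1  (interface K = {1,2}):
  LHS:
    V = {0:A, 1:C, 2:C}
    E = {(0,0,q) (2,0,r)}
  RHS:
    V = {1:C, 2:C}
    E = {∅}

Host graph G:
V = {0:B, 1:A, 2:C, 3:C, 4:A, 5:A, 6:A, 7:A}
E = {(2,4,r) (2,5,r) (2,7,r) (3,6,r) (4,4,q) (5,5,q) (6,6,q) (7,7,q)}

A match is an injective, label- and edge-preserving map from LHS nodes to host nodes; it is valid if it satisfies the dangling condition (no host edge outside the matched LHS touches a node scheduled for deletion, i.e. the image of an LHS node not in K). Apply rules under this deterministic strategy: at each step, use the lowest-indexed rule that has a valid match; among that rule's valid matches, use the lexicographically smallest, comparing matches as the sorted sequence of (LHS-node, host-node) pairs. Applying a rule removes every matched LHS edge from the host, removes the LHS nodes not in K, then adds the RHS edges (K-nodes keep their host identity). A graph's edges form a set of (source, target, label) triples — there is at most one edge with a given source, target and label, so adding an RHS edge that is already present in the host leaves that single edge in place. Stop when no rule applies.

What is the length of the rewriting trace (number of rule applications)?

Answer: 4

Steps:
initial: |V|=8 |E|=8  E = 2-r->4 2-r->5 2-r->7 3-r->6 4-q->4 5-q->5 6-q->6 7-q->7
step 1: apply R1 at {0↦4, 1↦3, 2↦2}  → |V|=7 |E|=6  E = 2-r->5 2-r->7 3-r->6 5-q->5 6-q->6 7-q->7
step 2: apply R1 at {0↦5, 1↦3, 2↦2}  → |V|=6 |E|=4  E = 2-r->7 3-r->6 6-q->6 7-q->7
step 3: apply R1 at {0↦6, 1↦2, 2↦3}  → |V|=5 |E|=2  E = 2-r->7 7-q->7
step 4: apply R1 at {0↦7, 1↦3, 2↦2}  → |V|=4 |E|=0  E = ∅
final graph: no rule applies after step 4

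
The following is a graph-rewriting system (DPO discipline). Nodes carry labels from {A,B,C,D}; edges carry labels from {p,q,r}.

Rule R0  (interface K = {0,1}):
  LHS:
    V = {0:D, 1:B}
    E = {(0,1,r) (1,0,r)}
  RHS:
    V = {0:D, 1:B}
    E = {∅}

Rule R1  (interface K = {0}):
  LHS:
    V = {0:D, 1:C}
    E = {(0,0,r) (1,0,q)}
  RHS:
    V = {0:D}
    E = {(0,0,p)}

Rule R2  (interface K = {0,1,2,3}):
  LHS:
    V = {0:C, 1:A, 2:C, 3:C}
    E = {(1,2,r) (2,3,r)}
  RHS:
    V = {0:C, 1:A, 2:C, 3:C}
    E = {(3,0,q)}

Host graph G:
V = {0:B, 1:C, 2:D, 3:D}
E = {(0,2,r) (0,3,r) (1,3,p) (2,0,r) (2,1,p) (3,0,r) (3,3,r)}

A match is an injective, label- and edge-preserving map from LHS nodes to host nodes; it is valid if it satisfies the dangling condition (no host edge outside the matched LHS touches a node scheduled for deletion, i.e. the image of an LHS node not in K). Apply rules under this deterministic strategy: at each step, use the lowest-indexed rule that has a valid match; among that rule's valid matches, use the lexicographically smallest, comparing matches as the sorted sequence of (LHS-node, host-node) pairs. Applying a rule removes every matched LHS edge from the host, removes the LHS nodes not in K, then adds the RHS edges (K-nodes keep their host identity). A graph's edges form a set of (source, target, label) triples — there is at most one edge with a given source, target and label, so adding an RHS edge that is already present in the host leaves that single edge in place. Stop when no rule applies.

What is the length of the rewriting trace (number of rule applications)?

initial: |V|=4 |E|=7  E = 0-r->2 0-r->3 1-p->3 2-r->0 2-p->1 3-r->0 3-r->3
step 1: apply R0 at {0↦2, 1↦0}  → |V|=4 |E|=5  E = 0-r->3 1-p->3 2-p->1 3-r->0 3-r->3
step 2: apply R0 at {0↦3, 1↦0}  → |V|=4 |E|=3  E = 1-p->3 2-p->1 3-r->3
halt: no rule applies after step 2

Answer: 2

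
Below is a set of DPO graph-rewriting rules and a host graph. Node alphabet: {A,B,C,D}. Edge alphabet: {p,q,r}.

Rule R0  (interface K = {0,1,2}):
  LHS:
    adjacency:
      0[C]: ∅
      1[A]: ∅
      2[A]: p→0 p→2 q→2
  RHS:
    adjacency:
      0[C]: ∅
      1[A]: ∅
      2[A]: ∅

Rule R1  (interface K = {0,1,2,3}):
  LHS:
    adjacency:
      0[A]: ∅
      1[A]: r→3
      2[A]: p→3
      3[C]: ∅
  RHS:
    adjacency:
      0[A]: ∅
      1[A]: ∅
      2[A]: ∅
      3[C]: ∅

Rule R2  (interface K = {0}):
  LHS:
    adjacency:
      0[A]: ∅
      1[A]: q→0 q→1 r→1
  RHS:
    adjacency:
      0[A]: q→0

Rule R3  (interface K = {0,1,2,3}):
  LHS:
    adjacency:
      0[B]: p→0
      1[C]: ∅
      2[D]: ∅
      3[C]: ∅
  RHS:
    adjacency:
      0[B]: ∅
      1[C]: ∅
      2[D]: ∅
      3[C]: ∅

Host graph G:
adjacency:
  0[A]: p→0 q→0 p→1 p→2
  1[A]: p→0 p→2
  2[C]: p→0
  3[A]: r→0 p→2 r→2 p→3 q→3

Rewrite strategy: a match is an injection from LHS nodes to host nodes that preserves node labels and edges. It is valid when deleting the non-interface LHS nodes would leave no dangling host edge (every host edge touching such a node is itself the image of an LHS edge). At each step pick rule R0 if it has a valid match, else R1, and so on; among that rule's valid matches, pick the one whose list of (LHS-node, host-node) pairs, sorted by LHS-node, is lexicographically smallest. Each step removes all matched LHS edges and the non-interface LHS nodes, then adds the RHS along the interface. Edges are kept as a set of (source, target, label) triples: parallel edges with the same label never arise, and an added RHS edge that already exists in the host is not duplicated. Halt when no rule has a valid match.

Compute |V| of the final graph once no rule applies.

start.  V:4 E:12  edges: 0-p->0 0-q->0 0-p->1 0-p->2 1-p->0 1-p->2 2-p->0 3-r->0 3-p->2 3-r->2 3-p->3 3-q->3
1. fire R0 via {0↦2, 1↦0, 2↦3}  →  V:4 E:9  edges: 0-p->0 0-q->0 0-p->1 0-p->2 1-p->0 1-p->2 2-p->0 3-r->0 3-r->2
2. fire R0 via {0↦2, 1↦1, 2↦0}  →  V:4 E:6  edges: 0-p->1 1-p->0 1-p->2 2-p->0 3-r->0 3-r->2
3. fire R1 via {0↦0, 1↦3, 2↦1, 3↦2}  →  V:4 E:4  edges: 0-p->1 1-p->0 2-p->0 3-r->0
final graph: no rule applies after step 3
NF nodes: {0:A, 1:A, 2:C, 3:A}

Answer: 4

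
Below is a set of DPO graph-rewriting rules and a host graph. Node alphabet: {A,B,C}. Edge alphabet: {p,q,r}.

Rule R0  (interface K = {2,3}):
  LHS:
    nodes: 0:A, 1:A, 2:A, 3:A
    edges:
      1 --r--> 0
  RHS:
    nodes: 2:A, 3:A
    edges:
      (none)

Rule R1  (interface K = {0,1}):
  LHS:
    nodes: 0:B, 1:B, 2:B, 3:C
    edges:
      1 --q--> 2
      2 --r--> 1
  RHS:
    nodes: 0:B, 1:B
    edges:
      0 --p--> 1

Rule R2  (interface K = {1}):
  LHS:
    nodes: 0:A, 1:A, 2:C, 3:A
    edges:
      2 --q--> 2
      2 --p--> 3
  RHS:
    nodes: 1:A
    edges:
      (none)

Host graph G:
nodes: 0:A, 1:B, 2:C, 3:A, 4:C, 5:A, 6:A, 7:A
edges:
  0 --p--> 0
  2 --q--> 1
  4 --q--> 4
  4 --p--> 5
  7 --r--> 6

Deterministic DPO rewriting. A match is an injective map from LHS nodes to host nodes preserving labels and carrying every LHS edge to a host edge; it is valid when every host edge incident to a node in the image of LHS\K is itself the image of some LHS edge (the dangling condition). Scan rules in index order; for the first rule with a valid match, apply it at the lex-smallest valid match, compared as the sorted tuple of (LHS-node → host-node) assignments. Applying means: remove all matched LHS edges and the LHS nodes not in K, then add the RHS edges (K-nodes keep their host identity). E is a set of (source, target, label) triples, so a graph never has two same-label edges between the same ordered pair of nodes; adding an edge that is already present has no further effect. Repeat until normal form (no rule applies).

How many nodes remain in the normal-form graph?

Answer: 3

Derivation:
start.  V:8 E:5  edges: 0-p->0 2-q->1 4-q->4 4-p->5 7-r->6
1. fire R0 via {0↦6, 1↦7, 2↦0, 3↦3}  →  V:6 E:4  edges: 0-p->0 2-q->1 4-q->4 4-p->5
2. fire R2 via {0↦3, 1↦0, 2↦4, 3↦5}  →  V:3 E:2  edges: 0-p->0 2-q->1
normal form: no rule applies after step 2
NF nodes: {0:A, 1:B, 2:C}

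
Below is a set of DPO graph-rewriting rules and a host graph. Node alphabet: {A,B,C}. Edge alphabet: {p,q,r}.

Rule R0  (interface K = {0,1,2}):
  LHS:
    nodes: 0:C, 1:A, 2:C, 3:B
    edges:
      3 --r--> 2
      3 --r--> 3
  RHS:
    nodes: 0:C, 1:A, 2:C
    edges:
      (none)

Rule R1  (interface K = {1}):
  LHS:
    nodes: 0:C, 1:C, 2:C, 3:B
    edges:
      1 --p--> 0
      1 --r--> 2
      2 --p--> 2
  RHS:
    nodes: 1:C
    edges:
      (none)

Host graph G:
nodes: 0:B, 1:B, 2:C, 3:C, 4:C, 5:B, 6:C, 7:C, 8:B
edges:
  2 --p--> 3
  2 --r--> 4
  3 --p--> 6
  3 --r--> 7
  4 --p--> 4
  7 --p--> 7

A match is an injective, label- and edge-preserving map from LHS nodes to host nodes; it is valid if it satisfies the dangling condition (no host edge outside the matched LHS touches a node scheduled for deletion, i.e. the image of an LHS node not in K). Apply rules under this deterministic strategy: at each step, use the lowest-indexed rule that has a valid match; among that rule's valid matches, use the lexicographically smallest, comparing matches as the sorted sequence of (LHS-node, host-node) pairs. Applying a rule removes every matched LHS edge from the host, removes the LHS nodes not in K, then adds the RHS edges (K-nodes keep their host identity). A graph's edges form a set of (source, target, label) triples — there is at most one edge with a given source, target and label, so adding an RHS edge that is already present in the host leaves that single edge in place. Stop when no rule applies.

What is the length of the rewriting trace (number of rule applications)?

start.  V:9 E:6  edges: 2-p->3 2-r->4 3-p->6 3-r->7 4-p->4 7-p->7
1. fire R1 via {0↦6, 1↦3, 2↦7, 3↦0}  →  V:6 E:3  edges: 2-p->3 2-r->4 4-p->4
2. fire R1 via {0↦3, 1↦2, 2↦4, 3↦1}  →  V:3 E:0  edges: ∅
final graph: no rule applies after step 2

Answer: 2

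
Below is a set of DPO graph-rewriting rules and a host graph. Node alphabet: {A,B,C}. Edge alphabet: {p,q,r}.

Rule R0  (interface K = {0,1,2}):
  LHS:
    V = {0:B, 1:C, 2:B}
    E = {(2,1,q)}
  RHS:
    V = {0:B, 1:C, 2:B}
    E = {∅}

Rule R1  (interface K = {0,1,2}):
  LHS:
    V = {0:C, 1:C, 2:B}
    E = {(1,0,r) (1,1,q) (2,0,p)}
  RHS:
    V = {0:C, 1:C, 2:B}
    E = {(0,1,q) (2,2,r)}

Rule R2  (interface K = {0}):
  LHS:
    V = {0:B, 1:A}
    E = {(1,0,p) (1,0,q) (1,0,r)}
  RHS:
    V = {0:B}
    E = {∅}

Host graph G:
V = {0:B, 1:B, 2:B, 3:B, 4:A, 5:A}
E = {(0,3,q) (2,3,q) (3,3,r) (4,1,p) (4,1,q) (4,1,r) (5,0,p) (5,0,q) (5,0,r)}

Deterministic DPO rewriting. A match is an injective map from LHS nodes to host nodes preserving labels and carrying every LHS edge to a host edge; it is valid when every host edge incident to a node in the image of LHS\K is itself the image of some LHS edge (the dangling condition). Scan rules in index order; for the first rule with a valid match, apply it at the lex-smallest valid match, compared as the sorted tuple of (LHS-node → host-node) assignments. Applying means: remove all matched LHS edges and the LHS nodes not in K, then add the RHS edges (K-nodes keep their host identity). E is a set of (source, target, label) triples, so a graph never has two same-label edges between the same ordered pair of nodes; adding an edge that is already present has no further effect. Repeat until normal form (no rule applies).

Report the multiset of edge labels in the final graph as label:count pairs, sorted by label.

initial: |V|=6 |E|=9  E = 0-q->3 2-q->3 3-r->3 4-p->1 4-q->1 4-r->1 5-p->0 5-q->0 5-r->0
step 1: apply R2 at {0↦0, 1↦5}  → |V|=5 |E|=6  E = 0-q->3 2-q->3 3-r->3 4-p->1 4-q->1 4-r->1
step 2: apply R2 at {0↦1, 1↦4}  → |V|=4 |E|=3  E = 0-q->3 2-q->3 3-r->3
final graph: no rule applies after step 2
NF edges: [(0, 3, 'q'), (2, 3, 'q'), (3, 3, 'r')]

Answer: q:2 r:1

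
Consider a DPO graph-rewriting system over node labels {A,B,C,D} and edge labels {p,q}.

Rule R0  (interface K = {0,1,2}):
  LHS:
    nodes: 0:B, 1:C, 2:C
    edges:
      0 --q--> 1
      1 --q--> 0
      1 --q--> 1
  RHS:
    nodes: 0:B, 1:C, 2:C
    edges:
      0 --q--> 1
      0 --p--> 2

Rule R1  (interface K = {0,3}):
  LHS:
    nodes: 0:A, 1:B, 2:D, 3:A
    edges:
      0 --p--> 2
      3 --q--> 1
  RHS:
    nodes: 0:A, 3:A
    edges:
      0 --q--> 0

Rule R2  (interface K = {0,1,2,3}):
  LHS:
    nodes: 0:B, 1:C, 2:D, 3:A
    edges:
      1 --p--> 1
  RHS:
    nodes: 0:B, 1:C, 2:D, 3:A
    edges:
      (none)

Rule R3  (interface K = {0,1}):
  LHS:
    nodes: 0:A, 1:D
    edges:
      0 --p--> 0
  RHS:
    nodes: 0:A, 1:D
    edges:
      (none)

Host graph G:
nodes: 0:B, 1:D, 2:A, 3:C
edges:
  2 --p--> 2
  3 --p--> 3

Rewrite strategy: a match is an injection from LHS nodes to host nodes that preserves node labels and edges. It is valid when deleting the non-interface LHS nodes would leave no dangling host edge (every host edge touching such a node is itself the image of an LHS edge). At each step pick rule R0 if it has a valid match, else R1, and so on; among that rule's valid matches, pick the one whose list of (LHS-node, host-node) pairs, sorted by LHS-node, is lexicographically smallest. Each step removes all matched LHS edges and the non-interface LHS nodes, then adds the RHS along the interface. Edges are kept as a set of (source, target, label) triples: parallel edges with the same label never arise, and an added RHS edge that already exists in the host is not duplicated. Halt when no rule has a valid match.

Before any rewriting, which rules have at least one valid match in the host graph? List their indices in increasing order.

Answer: [R2,R3]

Derivation:
R0: no valid match — LHS pattern not found
R1: no valid match — LHS pattern not found
R2: 1 valid match — {0↦0, 1↦3, 2↦1, 3↦2}
R3: 1 valid match — {0↦2, 1↦1}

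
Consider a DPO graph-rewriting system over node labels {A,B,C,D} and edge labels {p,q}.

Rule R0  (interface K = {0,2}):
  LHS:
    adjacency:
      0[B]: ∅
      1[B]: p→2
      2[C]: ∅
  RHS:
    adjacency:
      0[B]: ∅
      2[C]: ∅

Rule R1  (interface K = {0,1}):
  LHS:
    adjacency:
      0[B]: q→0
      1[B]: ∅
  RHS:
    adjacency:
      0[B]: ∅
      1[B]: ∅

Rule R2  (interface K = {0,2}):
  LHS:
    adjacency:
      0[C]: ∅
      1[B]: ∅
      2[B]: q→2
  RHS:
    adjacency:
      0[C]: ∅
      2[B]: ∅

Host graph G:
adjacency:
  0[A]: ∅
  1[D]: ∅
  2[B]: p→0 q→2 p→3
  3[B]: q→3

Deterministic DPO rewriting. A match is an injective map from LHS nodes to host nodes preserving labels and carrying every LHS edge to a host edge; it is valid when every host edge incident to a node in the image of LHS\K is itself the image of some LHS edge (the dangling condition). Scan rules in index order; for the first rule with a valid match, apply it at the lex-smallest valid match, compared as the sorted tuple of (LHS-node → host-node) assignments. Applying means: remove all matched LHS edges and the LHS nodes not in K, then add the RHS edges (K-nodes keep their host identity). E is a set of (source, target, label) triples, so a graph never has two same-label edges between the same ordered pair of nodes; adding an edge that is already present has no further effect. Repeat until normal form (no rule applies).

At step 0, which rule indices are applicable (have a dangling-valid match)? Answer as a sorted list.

Answer: [R1]

Derivation:
R0: no valid match — LHS pattern not found
R1: 2 valid matches — {0↦2, 1↦3}, {0↦3, 1↦2}
R2: no valid match — LHS pattern not found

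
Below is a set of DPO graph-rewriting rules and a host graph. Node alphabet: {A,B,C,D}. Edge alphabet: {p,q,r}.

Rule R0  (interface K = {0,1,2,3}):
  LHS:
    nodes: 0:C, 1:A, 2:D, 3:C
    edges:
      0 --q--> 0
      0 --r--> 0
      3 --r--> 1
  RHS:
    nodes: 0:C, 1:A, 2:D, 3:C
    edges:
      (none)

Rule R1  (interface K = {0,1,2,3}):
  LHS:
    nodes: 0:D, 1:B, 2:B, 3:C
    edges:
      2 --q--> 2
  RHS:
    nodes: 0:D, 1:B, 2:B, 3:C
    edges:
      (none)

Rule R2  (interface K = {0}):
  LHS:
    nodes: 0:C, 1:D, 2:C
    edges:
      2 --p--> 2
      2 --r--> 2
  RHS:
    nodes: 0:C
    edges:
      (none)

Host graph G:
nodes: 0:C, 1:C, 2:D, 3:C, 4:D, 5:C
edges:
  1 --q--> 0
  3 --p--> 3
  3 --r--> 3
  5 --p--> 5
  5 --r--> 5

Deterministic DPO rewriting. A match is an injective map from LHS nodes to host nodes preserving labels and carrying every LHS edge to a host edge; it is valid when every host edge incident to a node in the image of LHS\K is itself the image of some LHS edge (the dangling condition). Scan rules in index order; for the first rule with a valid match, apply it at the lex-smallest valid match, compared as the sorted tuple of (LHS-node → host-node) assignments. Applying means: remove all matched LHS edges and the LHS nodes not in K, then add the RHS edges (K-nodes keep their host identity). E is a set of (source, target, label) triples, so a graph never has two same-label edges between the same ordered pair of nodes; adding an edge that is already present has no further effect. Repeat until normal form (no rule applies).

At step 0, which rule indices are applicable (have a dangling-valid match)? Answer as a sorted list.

Answer: [R2]

Derivation:
R0: no valid match — LHS pattern not found
R1: no valid match — LHS pattern not found
R2: 12 valid matches — {0↦0, 1↦2, 2↦3}, {0↦0, 1↦2, 2↦5}, {0↦0, 1↦4, 2↦3} (+9 more)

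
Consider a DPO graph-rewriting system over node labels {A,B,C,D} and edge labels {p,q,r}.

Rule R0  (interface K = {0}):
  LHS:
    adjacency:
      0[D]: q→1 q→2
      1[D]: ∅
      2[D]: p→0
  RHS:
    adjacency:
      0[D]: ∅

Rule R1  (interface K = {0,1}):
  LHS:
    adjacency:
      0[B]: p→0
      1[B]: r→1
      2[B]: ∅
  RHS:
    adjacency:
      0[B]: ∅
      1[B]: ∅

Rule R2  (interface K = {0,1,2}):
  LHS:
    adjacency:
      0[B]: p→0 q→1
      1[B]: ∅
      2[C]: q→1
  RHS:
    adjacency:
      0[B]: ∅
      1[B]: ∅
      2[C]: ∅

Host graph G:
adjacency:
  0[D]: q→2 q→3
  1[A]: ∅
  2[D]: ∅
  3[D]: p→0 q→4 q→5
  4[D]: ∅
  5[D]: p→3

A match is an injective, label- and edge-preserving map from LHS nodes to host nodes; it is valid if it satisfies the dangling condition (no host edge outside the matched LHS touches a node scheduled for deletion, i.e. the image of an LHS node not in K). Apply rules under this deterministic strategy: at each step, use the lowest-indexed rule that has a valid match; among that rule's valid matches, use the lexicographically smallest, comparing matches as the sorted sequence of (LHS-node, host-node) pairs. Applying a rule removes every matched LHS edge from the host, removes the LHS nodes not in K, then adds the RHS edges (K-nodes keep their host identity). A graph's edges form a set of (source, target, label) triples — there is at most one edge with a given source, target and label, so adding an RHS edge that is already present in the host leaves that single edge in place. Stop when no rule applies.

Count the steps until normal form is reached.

start.  V:6 E:6  edges: 0-q->2 0-q->3 3-p->0 3-q->4 3-q->5 5-p->3
1. fire R0 via {0↦3, 1↦4, 2↦5}  →  V:4 E:3  edges: 0-q->2 0-q->3 3-p->0
2. fire R0 via {0↦0, 1↦2, 2↦3}  →  V:2 E:0  edges: ∅
final graph: no rule applies after step 2

Answer: 2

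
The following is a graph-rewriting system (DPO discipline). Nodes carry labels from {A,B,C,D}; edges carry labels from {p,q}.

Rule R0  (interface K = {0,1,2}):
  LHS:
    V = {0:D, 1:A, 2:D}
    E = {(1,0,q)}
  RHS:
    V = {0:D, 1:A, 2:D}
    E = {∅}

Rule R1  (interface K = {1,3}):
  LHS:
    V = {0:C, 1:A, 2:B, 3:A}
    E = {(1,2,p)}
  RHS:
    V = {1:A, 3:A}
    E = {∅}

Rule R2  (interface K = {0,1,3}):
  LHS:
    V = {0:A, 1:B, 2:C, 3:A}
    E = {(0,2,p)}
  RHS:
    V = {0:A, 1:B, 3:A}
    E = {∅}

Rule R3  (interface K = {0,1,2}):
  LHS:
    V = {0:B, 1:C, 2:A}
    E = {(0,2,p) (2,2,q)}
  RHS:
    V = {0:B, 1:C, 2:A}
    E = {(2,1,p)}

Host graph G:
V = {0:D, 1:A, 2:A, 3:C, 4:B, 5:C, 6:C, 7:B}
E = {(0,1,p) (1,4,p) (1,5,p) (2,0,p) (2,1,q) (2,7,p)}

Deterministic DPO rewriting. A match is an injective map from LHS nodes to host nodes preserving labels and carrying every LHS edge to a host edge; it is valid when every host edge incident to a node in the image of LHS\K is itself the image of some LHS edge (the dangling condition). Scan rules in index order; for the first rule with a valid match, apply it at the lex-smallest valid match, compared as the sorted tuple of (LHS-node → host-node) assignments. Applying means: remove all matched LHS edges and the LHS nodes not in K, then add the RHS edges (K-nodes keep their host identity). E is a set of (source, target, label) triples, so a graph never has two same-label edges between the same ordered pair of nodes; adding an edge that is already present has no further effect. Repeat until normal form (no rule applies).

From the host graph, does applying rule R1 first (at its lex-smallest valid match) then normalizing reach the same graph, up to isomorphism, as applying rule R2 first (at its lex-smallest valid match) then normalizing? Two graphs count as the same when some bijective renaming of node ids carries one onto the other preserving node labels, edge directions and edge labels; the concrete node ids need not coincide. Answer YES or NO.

Answer: NO

Rewrite trace:
branch R1-first: apply at {0↦3, 1↦1, 2↦4, 3↦2} → |E|=5, then 1 more step(s) → NF |V|=4 |E|=4 V={0:D, 1:A, 2:A, 5:C} E=0-p->1 1-p->5 2-p->0 2-q->1
branch R2-first: apply at {0↦1, 1↦4, 2↦5, 3↦2} → |E|=5, then 2 more step(s) → NF |V|=3 |E|=3 V={0:D, 1:A, 2:A} E=0-p->1 2-p->0 2-q->1
graphs not isomorphic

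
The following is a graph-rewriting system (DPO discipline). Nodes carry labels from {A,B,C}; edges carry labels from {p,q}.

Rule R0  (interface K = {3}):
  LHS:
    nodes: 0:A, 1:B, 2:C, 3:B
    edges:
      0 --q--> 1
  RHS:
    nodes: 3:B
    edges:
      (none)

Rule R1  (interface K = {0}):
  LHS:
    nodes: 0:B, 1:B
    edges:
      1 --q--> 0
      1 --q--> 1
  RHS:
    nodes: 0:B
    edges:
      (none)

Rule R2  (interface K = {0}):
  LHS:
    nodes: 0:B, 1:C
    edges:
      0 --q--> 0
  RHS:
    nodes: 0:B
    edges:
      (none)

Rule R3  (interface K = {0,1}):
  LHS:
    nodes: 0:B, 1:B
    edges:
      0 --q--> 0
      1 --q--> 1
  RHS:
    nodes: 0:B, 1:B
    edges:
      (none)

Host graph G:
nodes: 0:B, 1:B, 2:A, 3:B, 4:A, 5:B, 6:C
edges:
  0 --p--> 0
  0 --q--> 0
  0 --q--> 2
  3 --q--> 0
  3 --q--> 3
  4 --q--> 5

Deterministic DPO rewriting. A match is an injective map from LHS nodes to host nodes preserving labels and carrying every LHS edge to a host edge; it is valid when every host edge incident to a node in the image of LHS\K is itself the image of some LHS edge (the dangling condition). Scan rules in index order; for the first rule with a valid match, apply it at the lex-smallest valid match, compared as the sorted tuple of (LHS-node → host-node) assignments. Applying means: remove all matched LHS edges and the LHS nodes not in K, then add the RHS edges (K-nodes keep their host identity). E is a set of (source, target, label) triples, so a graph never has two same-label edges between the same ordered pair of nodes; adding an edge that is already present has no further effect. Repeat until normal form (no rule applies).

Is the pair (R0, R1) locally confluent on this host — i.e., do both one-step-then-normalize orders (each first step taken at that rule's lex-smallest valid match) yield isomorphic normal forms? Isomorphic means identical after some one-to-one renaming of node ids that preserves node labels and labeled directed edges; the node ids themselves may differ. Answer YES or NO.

Answer: YES

Derivation:
branch R0-first: apply at {0↦4, 1↦5, 2↦6, 3↦0} → |E|=5, then 1 more step(s) → NF |V|=3 |E|=3 V={0:B, 1:B, 2:A} E=0-p->0 0-q->0 0-q->2
branch R1-first: apply at {0↦0, 1↦3} → |E|=4, then 1 more step(s) → NF |V|=3 |E|=3 V={0:B, 1:B, 2:A} E=0-p->0 0-q->0 0-q->2
graphs isomorphic (equal up to label-preserving node renaming)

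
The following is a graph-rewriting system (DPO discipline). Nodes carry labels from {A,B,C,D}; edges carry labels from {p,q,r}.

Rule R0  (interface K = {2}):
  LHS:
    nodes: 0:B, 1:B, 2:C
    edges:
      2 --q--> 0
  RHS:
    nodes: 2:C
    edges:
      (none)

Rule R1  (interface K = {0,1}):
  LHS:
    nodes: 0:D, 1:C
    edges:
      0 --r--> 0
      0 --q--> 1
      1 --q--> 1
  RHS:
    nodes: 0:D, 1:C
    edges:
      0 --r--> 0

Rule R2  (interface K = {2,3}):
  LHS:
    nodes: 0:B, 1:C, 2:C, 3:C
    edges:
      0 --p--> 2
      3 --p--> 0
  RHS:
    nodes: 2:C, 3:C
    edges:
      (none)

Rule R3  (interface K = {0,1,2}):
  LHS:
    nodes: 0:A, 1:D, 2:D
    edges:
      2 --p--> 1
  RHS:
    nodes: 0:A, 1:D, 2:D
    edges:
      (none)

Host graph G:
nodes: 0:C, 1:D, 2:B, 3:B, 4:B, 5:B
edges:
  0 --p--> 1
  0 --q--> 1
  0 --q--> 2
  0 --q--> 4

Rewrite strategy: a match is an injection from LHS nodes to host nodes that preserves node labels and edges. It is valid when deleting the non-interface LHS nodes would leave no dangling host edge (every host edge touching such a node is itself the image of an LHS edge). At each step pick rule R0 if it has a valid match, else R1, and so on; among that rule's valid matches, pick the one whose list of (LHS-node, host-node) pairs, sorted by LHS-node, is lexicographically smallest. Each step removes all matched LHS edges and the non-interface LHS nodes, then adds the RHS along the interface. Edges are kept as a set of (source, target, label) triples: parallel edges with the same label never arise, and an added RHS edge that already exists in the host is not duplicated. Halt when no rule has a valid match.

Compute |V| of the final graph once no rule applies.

Answer: 2

Steps:
initial: |V|=6 |E|=4  E = 0-p->1 0-q->1 0-q->2 0-q->4
step 1: apply R0 at {0↦2, 1↦3, 2↦0}  → |V|=4 |E|=3  E = 0-p->1 0-q->1 0-q->4
step 2: apply R0 at {0↦4, 1↦5, 2↦0}  → |V|=2 |E|=2  E = 0-p->1 0-q->1
halt: no rule applies after step 2
NF nodes: {0:C, 1:D}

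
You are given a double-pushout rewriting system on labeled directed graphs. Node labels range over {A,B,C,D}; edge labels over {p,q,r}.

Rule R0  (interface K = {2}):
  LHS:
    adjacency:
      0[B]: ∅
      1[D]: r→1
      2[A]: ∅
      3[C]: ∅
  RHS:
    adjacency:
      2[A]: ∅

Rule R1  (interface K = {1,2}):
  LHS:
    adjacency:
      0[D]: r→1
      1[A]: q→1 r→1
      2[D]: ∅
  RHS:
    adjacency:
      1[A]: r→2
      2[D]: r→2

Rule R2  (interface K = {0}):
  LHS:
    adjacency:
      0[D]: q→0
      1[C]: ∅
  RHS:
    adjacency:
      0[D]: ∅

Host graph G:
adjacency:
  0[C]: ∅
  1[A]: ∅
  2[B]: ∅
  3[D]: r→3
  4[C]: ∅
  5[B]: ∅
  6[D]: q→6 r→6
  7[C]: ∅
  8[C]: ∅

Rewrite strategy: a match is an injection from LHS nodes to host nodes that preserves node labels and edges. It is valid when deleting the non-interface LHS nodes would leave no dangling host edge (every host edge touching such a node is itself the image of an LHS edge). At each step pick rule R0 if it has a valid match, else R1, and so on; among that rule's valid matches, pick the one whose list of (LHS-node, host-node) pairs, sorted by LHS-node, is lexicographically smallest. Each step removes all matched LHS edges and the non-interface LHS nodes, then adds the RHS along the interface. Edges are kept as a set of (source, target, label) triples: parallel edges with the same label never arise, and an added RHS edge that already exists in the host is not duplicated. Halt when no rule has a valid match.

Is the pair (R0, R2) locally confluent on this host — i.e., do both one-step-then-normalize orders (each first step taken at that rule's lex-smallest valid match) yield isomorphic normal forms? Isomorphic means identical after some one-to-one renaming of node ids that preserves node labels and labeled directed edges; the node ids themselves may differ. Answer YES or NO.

branch R0-first: apply at {0↦2, 1↦3, 2↦1, 3↦0} → |E|=2, then 2 more step(s) → NF |V|=2 |E|=0 V={1:A, 8:C} E=∅
branch R2-first: apply at {0↦6, 1↦0} → |E|=2, then 2 more step(s) → NF |V|=2 |E|=0 V={1:A, 8:C} E=∅
graphs isomorphic (equal up to label-preserving node renaming)

Answer: YES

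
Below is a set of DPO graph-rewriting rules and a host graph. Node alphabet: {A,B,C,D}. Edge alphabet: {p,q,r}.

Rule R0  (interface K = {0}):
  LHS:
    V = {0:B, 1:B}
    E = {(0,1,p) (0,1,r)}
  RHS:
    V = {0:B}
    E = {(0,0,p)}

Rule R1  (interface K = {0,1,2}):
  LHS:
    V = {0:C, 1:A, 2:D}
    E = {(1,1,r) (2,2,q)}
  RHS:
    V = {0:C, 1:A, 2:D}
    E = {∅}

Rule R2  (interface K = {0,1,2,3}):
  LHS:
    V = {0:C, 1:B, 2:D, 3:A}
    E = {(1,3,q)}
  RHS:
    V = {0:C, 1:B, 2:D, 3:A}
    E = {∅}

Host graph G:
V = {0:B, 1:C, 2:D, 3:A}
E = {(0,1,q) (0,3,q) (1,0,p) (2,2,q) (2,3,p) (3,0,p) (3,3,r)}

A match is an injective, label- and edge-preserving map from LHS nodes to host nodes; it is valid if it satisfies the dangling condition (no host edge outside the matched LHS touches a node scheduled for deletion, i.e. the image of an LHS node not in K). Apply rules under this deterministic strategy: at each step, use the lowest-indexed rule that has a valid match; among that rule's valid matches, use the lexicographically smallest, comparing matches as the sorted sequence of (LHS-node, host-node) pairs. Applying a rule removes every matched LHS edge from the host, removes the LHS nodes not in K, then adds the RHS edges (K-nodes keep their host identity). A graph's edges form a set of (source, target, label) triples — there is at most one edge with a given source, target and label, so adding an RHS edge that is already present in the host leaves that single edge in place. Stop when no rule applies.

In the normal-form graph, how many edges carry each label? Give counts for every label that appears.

[0] host  ⇒  4 nodes, 7 edges  {0-q->1 0-q->3 1-p->0 2-q->2 2-p->3 3-p->0 3-r->3}
[1] R1 @ {0↦1, 1↦3, 2↦2}  ⇒  4 nodes, 5 edges  {0-q->1 0-q->3 1-p->0 2-p->3 3-p->0}
[2] R2 @ {0↦1, 1↦0, 2↦2, 3↦3}  ⇒  4 nodes, 4 edges  {0-q->1 1-p->0 2-p->3 3-p->0}
halt: no rule applies after step 2
NF edges: [(0, 1, 'q'), (1, 0, 'p'), (2, 3, 'p'), (3, 0, 'p')]

Answer: p:3 q:1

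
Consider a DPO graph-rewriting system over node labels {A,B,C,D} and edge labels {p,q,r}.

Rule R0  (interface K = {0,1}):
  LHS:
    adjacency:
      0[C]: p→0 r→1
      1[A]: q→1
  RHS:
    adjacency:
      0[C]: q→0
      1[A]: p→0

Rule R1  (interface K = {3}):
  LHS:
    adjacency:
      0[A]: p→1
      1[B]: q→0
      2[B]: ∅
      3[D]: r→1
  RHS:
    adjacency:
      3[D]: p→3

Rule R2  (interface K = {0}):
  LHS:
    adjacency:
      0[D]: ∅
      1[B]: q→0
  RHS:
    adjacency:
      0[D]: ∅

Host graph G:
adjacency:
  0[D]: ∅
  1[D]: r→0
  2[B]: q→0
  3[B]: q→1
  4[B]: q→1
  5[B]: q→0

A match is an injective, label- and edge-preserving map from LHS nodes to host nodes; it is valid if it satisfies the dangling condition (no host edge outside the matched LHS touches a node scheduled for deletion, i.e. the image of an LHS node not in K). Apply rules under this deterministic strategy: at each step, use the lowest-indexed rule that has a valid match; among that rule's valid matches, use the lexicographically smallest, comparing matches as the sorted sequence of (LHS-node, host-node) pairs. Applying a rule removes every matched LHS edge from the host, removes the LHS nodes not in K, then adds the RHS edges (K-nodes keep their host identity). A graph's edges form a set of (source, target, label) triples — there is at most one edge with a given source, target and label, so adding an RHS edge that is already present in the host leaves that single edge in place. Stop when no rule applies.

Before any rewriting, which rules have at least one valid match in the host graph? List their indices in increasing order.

R0: no valid match — LHS pattern not found
R1: no valid match — LHS pattern not found
R2: 4 valid matches — {0↦0, 1↦2}, {0↦0, 1↦5}, {0↦1, 1↦3} (+1 more)

Answer: [R2]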